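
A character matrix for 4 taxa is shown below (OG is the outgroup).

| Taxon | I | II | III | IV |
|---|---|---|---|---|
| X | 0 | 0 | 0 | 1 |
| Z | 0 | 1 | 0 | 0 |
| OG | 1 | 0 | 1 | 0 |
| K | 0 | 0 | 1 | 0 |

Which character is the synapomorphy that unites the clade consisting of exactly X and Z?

Character polarity is set by the outgroup: the derived state is whichever differs from the outgroup's state, so for I, III the derived state is '0', and for the remaining characters it is '1'.
I (derived state '0') is shared by all ingroup taxa — unites the whole ingroup.
II: derived state '1' in Z only — an autapomorphy, so it tells us nothing about relationships among taxa.
III: derived state '0' in X and Z only — synapomorphy for {X, Z}.
IV: derived state '1' in X only — an autapomorphy, so it tells us nothing about relationships among taxa.
Most parsimonious ingroup topology: ((X,Z),K).
The clade {X, Z} is supported by III: its derived state '0' occurs in exactly those taxa and in no other taxon (including the outgroup).

III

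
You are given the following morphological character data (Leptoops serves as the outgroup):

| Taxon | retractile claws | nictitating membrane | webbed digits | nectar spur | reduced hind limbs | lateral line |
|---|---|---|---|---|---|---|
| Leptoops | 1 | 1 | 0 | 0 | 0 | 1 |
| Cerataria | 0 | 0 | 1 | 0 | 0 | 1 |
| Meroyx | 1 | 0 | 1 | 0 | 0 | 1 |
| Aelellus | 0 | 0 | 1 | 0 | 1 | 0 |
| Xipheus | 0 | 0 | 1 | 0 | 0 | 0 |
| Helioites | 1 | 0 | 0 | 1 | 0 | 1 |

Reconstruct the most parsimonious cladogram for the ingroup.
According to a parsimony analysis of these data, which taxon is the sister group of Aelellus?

Xipheus

Character polarity is set by the outgroup: the derived state is whichever differs from the outgroup's state, so for retractile claws, nictitating membrane, lateral line the derived state is '0', and for the remaining characters it is '1'.
Only Aelellus, Cerataria, and Xipheus show the derived state '0' for retractile claws, supporting them as a clade.
nictitating membrane (derived state '0') is shared by all ingroup taxa — unites the whole ingroup.
webbed digits: derived state '1' in Aelellus, Cerataria, Meroyx, and Xipheus only — synapomorphy for {Aelellus, Cerataria, Meroyx, Xipheus}.
nectar spur: derived state '1' in Helioites only — an autapomorphy, so it tells us nothing about relationships among taxa.
reduced hind limbs (derived state '1') is unique to Aelellus (autapomorphy; uninformative for grouping).
lateral line (derived state '0') is shared by Aelellus and Xipheus — a synapomorphy uniting that clade.
Most parsimonious ingroup topology: (((Cerataria,(Aelellus,Xipheus)),Meroyx),Helioites).
Aelellus and Xipheus form a cherry on this tree, so they are sister taxa.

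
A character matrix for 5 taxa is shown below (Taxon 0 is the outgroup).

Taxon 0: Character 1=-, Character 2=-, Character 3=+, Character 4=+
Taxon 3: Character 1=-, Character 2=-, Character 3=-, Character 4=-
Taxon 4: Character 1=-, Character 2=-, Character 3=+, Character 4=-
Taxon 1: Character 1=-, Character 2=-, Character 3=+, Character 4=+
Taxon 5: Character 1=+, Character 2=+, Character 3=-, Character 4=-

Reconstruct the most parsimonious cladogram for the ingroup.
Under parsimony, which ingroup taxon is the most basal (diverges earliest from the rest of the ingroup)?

Character polarity is set by the outgroup: the derived state is whichever differs from the outgroup's state, so for Character 3, Character 4 the derived state is '-', and for the remaining characters it is '+'.
Character 1 (derived state '+') is unique to Taxon 5 (autapomorphy; uninformative for grouping).
Character 2 (derived state '+') is unique to Taxon 5 (autapomorphy; uninformative for grouping).
Only Taxon 3 and Taxon 5 show the derived state '-' for Character 3, supporting them as a clade.
Character 4: derived state '-' in Taxon 3, Taxon 4, and Taxon 5 only — synapomorphy for {Taxon 3, Taxon 4, Taxon 5}.
Most parsimonious ingroup topology: (((Taxon 3,Taxon 5),Taxon 4),Taxon 1).
Taxon 1 is sister to the clade containing all other ingroup taxa, so it is the earliest-diverging (most basal) ingroup lineage.

Taxon 1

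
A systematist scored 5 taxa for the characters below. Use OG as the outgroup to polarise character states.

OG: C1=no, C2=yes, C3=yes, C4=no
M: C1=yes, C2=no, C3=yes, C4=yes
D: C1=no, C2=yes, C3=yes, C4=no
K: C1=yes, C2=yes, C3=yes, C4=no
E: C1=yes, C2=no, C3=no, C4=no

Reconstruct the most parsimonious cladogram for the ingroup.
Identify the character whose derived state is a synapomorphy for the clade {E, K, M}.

Character polarity is set by the outgroup: the derived state is whichever differs from the outgroup's state, so for C2, C3 the derived state is 'no', and for the remaining characters it is 'yes'.
C1 (derived state 'yes') is shared by E, K, and M — a synapomorphy uniting that clade.
Only E and M show the derived state 'no' for C2, supporting them as a clade.
C3 (derived state 'no') is unique to E (autapomorphy; uninformative for grouping).
C4 (derived state 'yes') is unique to M (autapomorphy; uninformative for grouping).
Most parsimonious ingroup topology: (((M,E),K),D).
The clade {E, K, M} is supported by C1: its derived state 'yes' occurs in exactly those taxa and in no other taxon (including the outgroup).

C1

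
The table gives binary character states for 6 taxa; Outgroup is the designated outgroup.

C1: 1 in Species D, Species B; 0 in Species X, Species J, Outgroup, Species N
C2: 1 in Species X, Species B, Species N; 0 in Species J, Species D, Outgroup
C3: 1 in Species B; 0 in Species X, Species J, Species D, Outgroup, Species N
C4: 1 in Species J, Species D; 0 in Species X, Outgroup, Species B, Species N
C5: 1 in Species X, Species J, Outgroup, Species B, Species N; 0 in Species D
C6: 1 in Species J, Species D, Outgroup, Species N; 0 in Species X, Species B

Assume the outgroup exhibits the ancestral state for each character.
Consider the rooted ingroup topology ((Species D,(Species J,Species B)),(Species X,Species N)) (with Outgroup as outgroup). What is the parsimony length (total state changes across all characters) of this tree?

10

Map each character onto ((Species D,(Species J,Species B)),(Species X,Species N)) (rooted by Outgroup) and count the minimum state changes it requires (Fitch parsimony):
C1: 2; C2: 2; C3: 1; C4: 2; C5: 1; C6: 2.
Total tree length = 10.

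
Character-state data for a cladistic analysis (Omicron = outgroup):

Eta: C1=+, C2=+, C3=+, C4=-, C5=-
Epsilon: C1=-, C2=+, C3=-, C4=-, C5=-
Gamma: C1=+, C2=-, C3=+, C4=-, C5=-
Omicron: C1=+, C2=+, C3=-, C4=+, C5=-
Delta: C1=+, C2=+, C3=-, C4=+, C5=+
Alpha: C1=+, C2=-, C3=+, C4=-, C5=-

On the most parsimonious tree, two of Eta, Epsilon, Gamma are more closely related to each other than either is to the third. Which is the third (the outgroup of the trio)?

Character polarity is set by the outgroup: the derived state is whichever differs from the outgroup's state, so for C1, C2, C4 the derived state is '-', and for the remaining characters it is '+'.
C1: derived state '-' in Epsilon only — an autapomorphy, so it tells us nothing about relationships among taxa.
C2: derived state '-' in Alpha and Gamma only — synapomorphy for {Alpha, Gamma}.
C3 (derived state '+') is shared by Alpha, Eta, and Gamma — a synapomorphy uniting that clade.
C4: derived state '-' in Alpha, Epsilon, Eta, and Gamma only — synapomorphy for {Alpha, Epsilon, Eta, Gamma}.
C5: derived state '+' in Delta only — an autapomorphy, so it tells us nothing about relationships among taxa.
Most parsimonious ingroup topology: (Delta,(((Alpha,Gamma),Eta),Epsilon)).
Gamma and Eta share a more recent common ancestor with each other than either does with Epsilon, so Epsilon is the least closely related of the three.

Epsilon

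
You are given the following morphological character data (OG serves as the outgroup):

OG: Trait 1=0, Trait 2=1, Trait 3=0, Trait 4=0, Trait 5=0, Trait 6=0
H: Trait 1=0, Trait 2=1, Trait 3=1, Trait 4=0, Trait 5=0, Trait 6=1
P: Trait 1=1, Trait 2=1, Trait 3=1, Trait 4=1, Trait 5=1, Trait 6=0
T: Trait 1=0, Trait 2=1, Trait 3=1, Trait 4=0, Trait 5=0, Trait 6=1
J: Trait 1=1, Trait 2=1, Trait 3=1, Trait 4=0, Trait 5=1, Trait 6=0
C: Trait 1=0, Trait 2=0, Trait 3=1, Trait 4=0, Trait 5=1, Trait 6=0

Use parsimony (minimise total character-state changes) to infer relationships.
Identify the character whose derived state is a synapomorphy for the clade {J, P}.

Character polarity is set by the outgroup: the derived state is whichever differs from the outgroup's state, so for Trait 2 the derived state is '0', and for the remaining characters it is '1'.
Trait 1 (derived state '1') is shared by J and P — a synapomorphy uniting that clade.
Trait 2 (derived state '0') is unique to C (autapomorphy; uninformative for grouping).
All ingroup taxa share the derived state '1' for Trait 3; it defines the ingroup but does not resolve relationships within it.
Trait 4 (derived state '1') is unique to P (autapomorphy; uninformative for grouping).
Only C, J, and P show the derived state '1' for Trait 5, supporting them as a clade.
Trait 6: derived state '1' in H and T only — synapomorphy for {H, T}.
Most parsimonious ingroup topology: ((H,T),((P,J),C)).
The clade {J, P} is supported by Trait 1: its derived state '1' occurs in exactly those taxa and in no other taxon (including the outgroup).

Trait 1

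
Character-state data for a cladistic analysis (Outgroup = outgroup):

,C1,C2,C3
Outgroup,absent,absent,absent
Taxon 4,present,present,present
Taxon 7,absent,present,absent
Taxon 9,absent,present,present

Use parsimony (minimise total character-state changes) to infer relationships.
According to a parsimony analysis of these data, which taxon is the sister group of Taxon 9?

The outgroup has state 'absent' for every character, so 'present' is the derived state throughout.
C1 (derived state 'present') is unique to Taxon 4 (autapomorphy; uninformative for grouping).
All ingroup taxa share the derived state 'present' for C2; it defines the ingroup but does not resolve relationships within it.
C3 (derived state 'present') is shared by Taxon 4 and Taxon 9 — a synapomorphy uniting that clade.
Most parsimonious ingroup topology: ((Taxon 4,Taxon 9),Taxon 7).
Taxon 9 and Taxon 4 form a cherry on this tree, so they are sister taxa.

Taxon 4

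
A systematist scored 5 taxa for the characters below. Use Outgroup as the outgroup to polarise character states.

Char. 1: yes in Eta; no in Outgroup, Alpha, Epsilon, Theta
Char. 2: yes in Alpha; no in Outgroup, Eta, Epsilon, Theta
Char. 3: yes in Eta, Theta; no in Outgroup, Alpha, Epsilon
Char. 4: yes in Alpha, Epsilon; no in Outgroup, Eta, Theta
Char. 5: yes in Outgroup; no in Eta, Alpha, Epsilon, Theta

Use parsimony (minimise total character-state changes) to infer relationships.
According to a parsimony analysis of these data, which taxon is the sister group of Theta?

Character polarity is set by the outgroup: the derived state is whichever differs from the outgroup's state, so for Char. 5 the derived state is 'no', and for the remaining characters it is 'yes'.
Char. 1 (derived state 'yes') is unique to Eta (autapomorphy; uninformative for grouping).
Char. 2: derived state 'yes' in Alpha only — an autapomorphy, so it tells us nothing about relationships among taxa.
Char. 3 (derived state 'yes') is shared by Eta and Theta — a synapomorphy uniting that clade.
Char. 4 (derived state 'yes') is shared by Alpha and Epsilon — a synapomorphy uniting that clade.
All ingroup taxa share the derived state 'no' for Char. 5; it defines the ingroup but does not resolve relationships within it.
Most parsimonious ingroup topology: ((Eta,Theta),(Alpha,Epsilon)).
Theta and Eta form a cherry on this tree, so they are sister taxa.

Eta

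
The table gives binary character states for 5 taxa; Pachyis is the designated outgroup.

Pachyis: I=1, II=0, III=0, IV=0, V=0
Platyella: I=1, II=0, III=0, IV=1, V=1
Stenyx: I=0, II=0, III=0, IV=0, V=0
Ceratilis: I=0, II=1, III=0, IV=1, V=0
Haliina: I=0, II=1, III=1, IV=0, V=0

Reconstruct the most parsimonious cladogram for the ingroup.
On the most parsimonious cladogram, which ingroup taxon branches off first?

Character polarity is set by the outgroup: the derived state is whichever differs from the outgroup's state, so for I the derived state is '0', and for the remaining characters it is '1'.
I: derived state '0' in Ceratilis, Haliina, and Stenyx only — synapomorphy for {Ceratilis, Haliina, Stenyx}.
II (derived state '1') is shared by Ceratilis and Haliina — a synapomorphy uniting that clade.
III (derived state '1') is unique to Haliina (autapomorphy; uninformative for grouping).
IV groups Ceratilis and Platyella, which is incompatible with the clades supported by the remaining characters; treating it as convergent (homoplasy) costs fewer steps than any alternative tree.
V (derived state '1') is unique to Platyella (autapomorphy; uninformative for grouping).
Most parsimonious ingroup topology: (Platyella,(Stenyx,(Ceratilis,Haliina))).
Platyella is sister to the clade containing all other ingroup taxa, so it is the earliest-diverging (most basal) ingroup lineage.

Platyella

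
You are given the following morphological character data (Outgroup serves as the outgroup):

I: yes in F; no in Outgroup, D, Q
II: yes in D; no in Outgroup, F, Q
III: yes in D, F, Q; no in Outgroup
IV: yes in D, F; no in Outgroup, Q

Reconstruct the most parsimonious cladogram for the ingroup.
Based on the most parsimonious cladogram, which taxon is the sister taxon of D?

F

The outgroup has state 'no' for every character, so 'yes' is the derived state throughout.
I (derived state 'yes') is unique to F (autapomorphy; uninformative for grouping).
II: derived state 'yes' in D only — an autapomorphy, so it tells us nothing about relationships among taxa.
III (derived state 'yes') is shared by all ingroup taxa — unites the whole ingroup.
IV: derived state 'yes' in D and F only — synapomorphy for {D, F}.
Most parsimonious ingroup topology: ((D,F),Q).
D and F form a cherry on this tree, so they are sister taxa.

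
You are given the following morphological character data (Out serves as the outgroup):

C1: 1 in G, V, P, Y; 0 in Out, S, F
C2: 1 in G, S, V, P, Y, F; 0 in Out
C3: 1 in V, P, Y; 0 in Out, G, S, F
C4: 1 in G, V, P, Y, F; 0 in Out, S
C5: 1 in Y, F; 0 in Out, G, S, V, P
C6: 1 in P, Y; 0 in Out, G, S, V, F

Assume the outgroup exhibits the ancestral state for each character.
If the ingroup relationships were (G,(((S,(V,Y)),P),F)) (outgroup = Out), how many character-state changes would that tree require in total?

12

Map each character onto (G,(((S,(V,Y)),P),F)) (rooted by Out) and count the minimum state changes it requires (Fitch parsimony):
C1: 3; C2: 1; C3: 2; C4: 2; C5: 2; C6: 2.
Total tree length = 12.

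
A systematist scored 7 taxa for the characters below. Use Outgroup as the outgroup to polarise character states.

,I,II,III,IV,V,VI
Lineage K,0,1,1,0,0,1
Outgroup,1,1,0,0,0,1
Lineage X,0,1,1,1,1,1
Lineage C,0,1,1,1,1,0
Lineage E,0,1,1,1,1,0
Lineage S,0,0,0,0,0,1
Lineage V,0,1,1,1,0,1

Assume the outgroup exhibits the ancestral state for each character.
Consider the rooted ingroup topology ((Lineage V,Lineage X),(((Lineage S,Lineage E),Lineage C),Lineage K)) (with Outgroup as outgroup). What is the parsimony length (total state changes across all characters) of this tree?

12

Map each character onto ((Lineage V,Lineage X),(((Lineage S,Lineage E),Lineage C),Lineage K)) (rooted by Outgroup) and count the minimum state changes it requires (Fitch parsimony):
I: 1; II: 1; III: 2; IV: 3; V: 3; VI: 2.
Total tree length = 12.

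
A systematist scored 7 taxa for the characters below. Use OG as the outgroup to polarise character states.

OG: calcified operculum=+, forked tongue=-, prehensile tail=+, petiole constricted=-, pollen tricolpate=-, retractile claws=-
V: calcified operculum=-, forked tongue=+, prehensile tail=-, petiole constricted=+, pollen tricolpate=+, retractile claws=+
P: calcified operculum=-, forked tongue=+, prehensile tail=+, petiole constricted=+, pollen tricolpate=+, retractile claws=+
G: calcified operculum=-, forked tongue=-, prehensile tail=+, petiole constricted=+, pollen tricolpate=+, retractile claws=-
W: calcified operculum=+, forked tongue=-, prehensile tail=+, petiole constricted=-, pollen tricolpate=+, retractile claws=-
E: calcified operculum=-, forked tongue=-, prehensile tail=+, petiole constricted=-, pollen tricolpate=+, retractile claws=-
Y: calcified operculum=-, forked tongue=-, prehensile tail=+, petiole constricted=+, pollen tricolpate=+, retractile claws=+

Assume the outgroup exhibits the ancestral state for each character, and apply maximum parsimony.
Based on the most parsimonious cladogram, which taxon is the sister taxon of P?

V

Character polarity is set by the outgroup: the derived state is whichever differs from the outgroup's state, so for calcified operculum, prehensile tail the derived state is '-', and for the remaining characters it is '+'.
Only E, G, P, V, and Y show the derived state '-' for calcified operculum, supporting them as a clade.
forked tongue (derived state '+') is shared by P and V — a synapomorphy uniting that clade.
prehensile tail: derived state '-' in V only — an autapomorphy, so it tells us nothing about relationships among taxa.
petiole constricted (derived state '+') is shared by G, P, V, and Y — a synapomorphy uniting that clade.
All ingroup taxa share the derived state '+' for pollen tricolpate; it defines the ingroup but does not resolve relationships within it.
retractile claws (derived state '+') is shared by P, V, and Y — a synapomorphy uniting that clade.
Most parsimonious ingroup topology: (((((V,P),Y),G),E),W).
P and V form a cherry on this tree, so they are sister taxa.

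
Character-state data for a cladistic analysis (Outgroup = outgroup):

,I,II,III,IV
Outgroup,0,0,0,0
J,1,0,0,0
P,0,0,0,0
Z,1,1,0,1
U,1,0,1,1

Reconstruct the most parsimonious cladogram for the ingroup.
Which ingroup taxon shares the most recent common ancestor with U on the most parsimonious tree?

The outgroup has state '0' for every character, so '1' is the derived state throughout.
I (derived state '1') is shared by J, U, and Z — a synapomorphy uniting that clade.
II (derived state '1') is unique to Z (autapomorphy; uninformative for grouping).
III (derived state '1') is unique to U (autapomorphy; uninformative for grouping).
IV: derived state '1' in U and Z only — synapomorphy for {U, Z}.
Most parsimonious ingroup topology: ((J,(Z,U)),P).
U and Z form a cherry on this tree, so they are sister taxa.

Z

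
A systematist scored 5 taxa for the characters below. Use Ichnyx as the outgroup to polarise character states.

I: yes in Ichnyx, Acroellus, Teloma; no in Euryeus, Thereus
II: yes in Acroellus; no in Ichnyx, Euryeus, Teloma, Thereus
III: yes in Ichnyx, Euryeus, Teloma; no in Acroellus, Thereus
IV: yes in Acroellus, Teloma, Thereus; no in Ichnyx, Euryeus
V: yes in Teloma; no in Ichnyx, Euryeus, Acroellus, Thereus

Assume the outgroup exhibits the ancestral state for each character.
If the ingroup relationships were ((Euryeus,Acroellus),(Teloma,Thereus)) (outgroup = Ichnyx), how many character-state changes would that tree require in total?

8

Map each character onto ((Euryeus,Acroellus),(Teloma,Thereus)) (rooted by Ichnyx) and count the minimum state changes it requires (Fitch parsimony):
I: 2; II: 1; III: 2; IV: 2; V: 1.
Total tree length = 8.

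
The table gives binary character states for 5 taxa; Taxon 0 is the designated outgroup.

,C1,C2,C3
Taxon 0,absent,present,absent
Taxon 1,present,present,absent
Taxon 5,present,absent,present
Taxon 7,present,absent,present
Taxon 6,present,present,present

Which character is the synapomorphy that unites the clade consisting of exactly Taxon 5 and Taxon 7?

C2

Character polarity is set by the outgroup: the derived state is whichever differs from the outgroup's state, so for C2 the derived state is 'absent', and for the remaining characters it is 'present'.
C1 (derived state 'present') is shared by all ingroup taxa — unites the whole ingroup.
C2 (derived state 'absent') is shared by Taxon 5 and Taxon 7 — a synapomorphy uniting that clade.
C3 (derived state 'present') is shared by Taxon 5, Taxon 6, and Taxon 7 — a synapomorphy uniting that clade.
Most parsimonious ingroup topology: (((Taxon 5,Taxon 7),Taxon 6),Taxon 1).
The clade {Taxon 5, Taxon 7} is supported by C2: its derived state 'absent' occurs in exactly those taxa and in no other taxon (including the outgroup).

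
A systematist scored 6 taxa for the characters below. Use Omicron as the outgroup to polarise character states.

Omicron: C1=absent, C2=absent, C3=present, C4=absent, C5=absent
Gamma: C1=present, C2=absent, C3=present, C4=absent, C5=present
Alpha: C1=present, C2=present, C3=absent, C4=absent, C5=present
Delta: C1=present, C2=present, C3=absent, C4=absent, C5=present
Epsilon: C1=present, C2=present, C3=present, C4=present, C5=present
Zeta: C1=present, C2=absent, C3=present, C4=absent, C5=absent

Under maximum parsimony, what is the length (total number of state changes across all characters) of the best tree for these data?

5

Character polarity is set by the outgroup: the derived state is whichever differs from the outgroup's state, so for C3 the derived state is 'absent', and for the remaining characters it is 'present'.
All ingroup taxa share the derived state 'present' for C1; it defines the ingroup but does not resolve relationships within it.
C2: derived state 'present' in Alpha, Delta, and Epsilon only — synapomorphy for {Alpha, Delta, Epsilon}.
C3 (derived state 'absent') is shared by Alpha and Delta — a synapomorphy uniting that clade.
C4 (derived state 'present') is unique to Epsilon (autapomorphy; uninformative for grouping).
C5 (derived state 'present') is shared by Alpha, Delta, Epsilon, and Gamma — a synapomorphy uniting that clade.
Most parsimonious ingroup topology: ((Gamma,((Alpha,Delta),Epsilon)),Zeta).
Changes per character on this tree: C1: 1; C2: 1; C3: 1; C4: 1; C5: 1.
Total = 5.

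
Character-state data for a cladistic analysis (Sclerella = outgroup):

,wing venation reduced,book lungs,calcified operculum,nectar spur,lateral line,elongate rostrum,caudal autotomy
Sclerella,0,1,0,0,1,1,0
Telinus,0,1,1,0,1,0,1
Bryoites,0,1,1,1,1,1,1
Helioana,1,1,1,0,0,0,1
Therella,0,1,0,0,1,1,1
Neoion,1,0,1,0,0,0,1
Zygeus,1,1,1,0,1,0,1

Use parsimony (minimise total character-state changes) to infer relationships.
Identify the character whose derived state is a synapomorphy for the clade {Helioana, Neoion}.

Character polarity is set by the outgroup: the derived state is whichever differs from the outgroup's state, so for book lungs, lateral line, elongate rostrum the derived state is '0', and for the remaining characters it is '1'.
wing venation reduced (derived state '1') is shared by Helioana, Neoion, and Zygeus — a synapomorphy uniting that clade.
book lungs (derived state '0') is unique to Neoion (autapomorphy; uninformative for grouping).
calcified operculum (derived state '1') is shared by Bryoites, Helioana, Neoion, Telinus, and Zygeus — a synapomorphy uniting that clade.
nectar spur (derived state '1') is unique to Bryoites (autapomorphy; uninformative for grouping).
lateral line: derived state '0' in Helioana and Neoion only — synapomorphy for {Helioana, Neoion}.
elongate rostrum: derived state '0' in Helioana, Neoion, Telinus, and Zygeus only — synapomorphy for {Helioana, Neoion, Telinus, Zygeus}.
All ingroup taxa share the derived state '1' for caudal autotomy; it defines the ingroup but does not resolve relationships within it.
Most parsimonious ingroup topology: (((Telinus,((Helioana,Neoion),Zygeus)),Bryoites),Therella).
The clade {Helioana, Neoion} is supported by lateral line: its derived state '0' occurs in exactly those taxa and in no other taxon (including the outgroup).

lateral line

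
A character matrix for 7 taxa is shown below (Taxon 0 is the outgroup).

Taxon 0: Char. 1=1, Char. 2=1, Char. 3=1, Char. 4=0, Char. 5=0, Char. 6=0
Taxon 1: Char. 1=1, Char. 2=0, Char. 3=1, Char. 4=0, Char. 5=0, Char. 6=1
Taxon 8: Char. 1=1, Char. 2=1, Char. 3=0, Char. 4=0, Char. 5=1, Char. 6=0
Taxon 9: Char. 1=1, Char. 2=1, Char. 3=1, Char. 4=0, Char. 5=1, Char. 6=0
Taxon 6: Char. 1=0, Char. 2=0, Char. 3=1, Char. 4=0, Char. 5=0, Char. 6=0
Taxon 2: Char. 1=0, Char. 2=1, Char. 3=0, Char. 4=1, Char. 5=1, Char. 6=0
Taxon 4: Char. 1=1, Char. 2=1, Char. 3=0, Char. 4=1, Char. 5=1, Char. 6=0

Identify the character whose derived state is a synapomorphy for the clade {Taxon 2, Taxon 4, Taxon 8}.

Char. 3

Character polarity is set by the outgroup: the derived state is whichever differs from the outgroup's state, so for Char. 1, Char. 2, Char. 3 the derived state is '0', and for the remaining characters it is '1'.
Char. 1 (state '0') occurs in Taxon 2 and Taxon 6 but conflicts with the nesting implied by the other characters — most parsimoniously interpreted as homoplasy.
Only Taxon 1 and Taxon 6 show the derived state '0' for Char. 2, supporting them as a clade.
Only Taxon 2, Taxon 4, and Taxon 8 show the derived state '0' for Char. 3, supporting them as a clade.
Char. 4 (derived state '1') is shared by Taxon 2 and Taxon 4 — a synapomorphy uniting that clade.
Char. 5: derived state '1' in Taxon 2, Taxon 4, Taxon 8, and Taxon 9 only — synapomorphy for {Taxon 2, Taxon 4, Taxon 8, Taxon 9}.
Char. 6: derived state '1' in Taxon 1 only — an autapomorphy, so it tells us nothing about relationships among taxa.
Most parsimonious ingroup topology: ((Taxon 1,Taxon 6),((Taxon 8,(Taxon 2,Taxon 4)),Taxon 9)).
The clade {Taxon 2, Taxon 4, Taxon 8} is supported by Char. 3: its derived state '0' occurs in exactly those taxa and in no other taxon (including the outgroup).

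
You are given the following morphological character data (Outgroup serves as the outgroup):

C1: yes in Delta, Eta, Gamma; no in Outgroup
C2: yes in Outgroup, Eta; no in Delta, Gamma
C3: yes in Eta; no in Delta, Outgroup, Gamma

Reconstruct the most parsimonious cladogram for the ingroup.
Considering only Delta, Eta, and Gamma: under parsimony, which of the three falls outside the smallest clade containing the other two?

Character polarity is set by the outgroup: the derived state is whichever differs from the outgroup's state, so for C2 the derived state is 'no', and for the remaining characters it is 'yes'.
All ingroup taxa share the derived state 'yes' for C1; it defines the ingroup but does not resolve relationships within it.
C2: derived state 'no' in Delta and Gamma only — synapomorphy for {Delta, Gamma}.
C3 (derived state 'yes') is unique to Eta (autapomorphy; uninformative for grouping).
Most parsimonious ingroup topology: (Eta,(Gamma,Delta)).
Gamma and Delta share a more recent common ancestor with each other than either does with Eta, so Eta is the least closely related of the three.

Eta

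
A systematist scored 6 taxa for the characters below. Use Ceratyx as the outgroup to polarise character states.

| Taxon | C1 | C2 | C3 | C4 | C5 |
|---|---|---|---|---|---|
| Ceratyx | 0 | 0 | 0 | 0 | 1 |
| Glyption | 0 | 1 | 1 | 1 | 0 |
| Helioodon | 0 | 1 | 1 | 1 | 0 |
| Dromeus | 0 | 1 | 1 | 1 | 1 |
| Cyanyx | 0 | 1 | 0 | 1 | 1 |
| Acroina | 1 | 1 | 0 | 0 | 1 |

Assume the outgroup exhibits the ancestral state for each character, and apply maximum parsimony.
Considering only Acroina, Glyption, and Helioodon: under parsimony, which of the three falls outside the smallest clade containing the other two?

Acroina

Character polarity is set by the outgroup: the derived state is whichever differs from the outgroup's state, so for C5 the derived state is '0', and for the remaining characters it is '1'.
C1 (derived state '1') is unique to Acroina (autapomorphy; uninformative for grouping).
All ingroup taxa share the derived state '1' for C2; it defines the ingroup but does not resolve relationships within it.
Only Dromeus, Glyption, and Helioodon show the derived state '1' for C3, supporting them as a clade.
Only Cyanyx, Dromeus, Glyption, and Helioodon show the derived state '1' for C4, supporting them as a clade.
C5: derived state '0' in Glyption and Helioodon only — synapomorphy for {Glyption, Helioodon}.
Most parsimonious ingroup topology: ((((Glyption,Helioodon),Dromeus),Cyanyx),Acroina).
Glyption and Helioodon share a more recent common ancestor with each other than either does with Acroina, so Acroina is the least closely related of the three.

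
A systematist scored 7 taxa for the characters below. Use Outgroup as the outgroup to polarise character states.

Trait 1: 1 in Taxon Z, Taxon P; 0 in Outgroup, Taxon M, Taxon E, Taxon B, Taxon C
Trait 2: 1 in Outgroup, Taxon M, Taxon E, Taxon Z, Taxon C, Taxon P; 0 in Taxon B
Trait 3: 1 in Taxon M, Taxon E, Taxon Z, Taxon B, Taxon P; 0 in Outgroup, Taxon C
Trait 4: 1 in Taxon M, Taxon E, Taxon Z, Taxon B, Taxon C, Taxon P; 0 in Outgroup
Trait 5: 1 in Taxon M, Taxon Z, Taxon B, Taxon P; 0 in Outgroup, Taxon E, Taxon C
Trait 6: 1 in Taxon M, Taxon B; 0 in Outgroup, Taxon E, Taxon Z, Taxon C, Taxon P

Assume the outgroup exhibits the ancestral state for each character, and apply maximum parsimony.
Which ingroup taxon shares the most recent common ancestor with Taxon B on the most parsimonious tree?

Character polarity is set by the outgroup: the derived state is whichever differs from the outgroup's state, so for Trait 2 the derived state is '0', and for the remaining characters it is '1'.
Only Taxon P and Taxon Z show the derived state '1' for Trait 1, supporting them as a clade.
Trait 2 (derived state '0') is unique to Taxon B (autapomorphy; uninformative for grouping).
Trait 3 (derived state '1') is shared by Taxon B, Taxon E, Taxon M, Taxon P, and Taxon Z — a synapomorphy uniting that clade.
Trait 4 (derived state '1') is shared by all ingroup taxa — unites the whole ingroup.
Trait 5 (derived state '1') is shared by Taxon B, Taxon M, Taxon P, and Taxon Z — a synapomorphy uniting that clade.
Trait 6: derived state '1' in Taxon B and Taxon M only — synapomorphy for {Taxon B, Taxon M}.
Most parsimonious ingroup topology: ((((Taxon M,Taxon B),(Taxon Z,Taxon P)),Taxon E),Taxon C).
Taxon B and Taxon M form a cherry on this tree, so they are sister taxa.

Taxon M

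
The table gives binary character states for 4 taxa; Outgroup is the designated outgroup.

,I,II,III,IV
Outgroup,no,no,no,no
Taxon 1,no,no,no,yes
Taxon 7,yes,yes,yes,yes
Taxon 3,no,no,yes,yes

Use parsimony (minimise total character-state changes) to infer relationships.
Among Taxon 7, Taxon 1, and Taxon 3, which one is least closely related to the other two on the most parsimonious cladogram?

Taxon 1

The outgroup has state 'no' for every character, so 'yes' is the derived state throughout.
I: derived state 'yes' in Taxon 7 only — an autapomorphy, so it tells us nothing about relationships among taxa.
II (derived state 'yes') is unique to Taxon 7 (autapomorphy; uninformative for grouping).
Only Taxon 3 and Taxon 7 show the derived state 'yes' for III, supporting them as a clade.
All ingroup taxa share the derived state 'yes' for IV; it defines the ingroup but does not resolve relationships within it.
Most parsimonious ingroup topology: (Taxon 1,(Taxon 7,Taxon 3)).
Taxon 7 and Taxon 3 share a more recent common ancestor with each other than either does with Taxon 1, so Taxon 1 is the least closely related of the three.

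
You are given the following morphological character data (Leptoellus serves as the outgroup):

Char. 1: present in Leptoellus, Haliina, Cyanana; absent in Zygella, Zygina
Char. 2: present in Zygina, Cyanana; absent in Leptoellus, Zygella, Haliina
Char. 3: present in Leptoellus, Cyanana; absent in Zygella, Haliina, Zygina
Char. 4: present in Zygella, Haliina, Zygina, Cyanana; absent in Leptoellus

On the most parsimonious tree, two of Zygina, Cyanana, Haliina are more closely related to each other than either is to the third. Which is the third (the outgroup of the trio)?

Cyanana

Character polarity is set by the outgroup: the derived state is whichever differs from the outgroup's state, so for Char. 1, Char. 3 the derived state is 'absent', and for the remaining characters it is 'present'.
Char. 1 (derived state 'absent') is shared by Zygella and Zygina — a synapomorphy uniting that clade.
Char. 2 groups Cyanana and Zygina, which is incompatible with the clades supported by the remaining characters; treating it as convergent (homoplasy) costs fewer steps than any alternative tree.
Char. 3 (derived state 'absent') is shared by Haliina, Zygella, and Zygina — a synapomorphy uniting that clade.
Char. 4 (derived state 'present') is shared by all ingroup taxa — unites the whole ingroup.
Most parsimonious ingroup topology: (((Zygella,Zygina),Haliina),Cyanana).
Haliina and Zygina share a more recent common ancestor with each other than either does with Cyanana, so Cyanana is the least closely related of the three.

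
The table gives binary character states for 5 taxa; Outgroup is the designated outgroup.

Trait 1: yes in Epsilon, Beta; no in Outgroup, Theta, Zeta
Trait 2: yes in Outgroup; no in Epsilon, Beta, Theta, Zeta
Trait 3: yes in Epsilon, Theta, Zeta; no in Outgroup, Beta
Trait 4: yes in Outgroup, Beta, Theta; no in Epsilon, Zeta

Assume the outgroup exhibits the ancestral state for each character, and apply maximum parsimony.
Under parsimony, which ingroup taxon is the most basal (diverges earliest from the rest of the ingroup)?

Beta

Character polarity is set by the outgroup: the derived state is whichever differs from the outgroup's state, so for Trait 2, Trait 4 the derived state is 'no', and for the remaining characters it is 'yes'.
Trait 1 (state 'yes') occurs in Beta and Epsilon but conflicts with the nesting implied by the other characters — most parsimoniously interpreted as homoplasy.
Trait 2 (derived state 'no') is shared by all ingroup taxa — unites the whole ingroup.
Trait 3: derived state 'yes' in Epsilon, Theta, and Zeta only — synapomorphy for {Epsilon, Theta, Zeta}.
Trait 4 (derived state 'no') is shared by Epsilon and Zeta — a synapomorphy uniting that clade.
Most parsimonious ingroup topology: (((Epsilon,Zeta),Theta),Beta).
Beta is sister to the clade containing all other ingroup taxa, so it is the earliest-diverging (most basal) ingroup lineage.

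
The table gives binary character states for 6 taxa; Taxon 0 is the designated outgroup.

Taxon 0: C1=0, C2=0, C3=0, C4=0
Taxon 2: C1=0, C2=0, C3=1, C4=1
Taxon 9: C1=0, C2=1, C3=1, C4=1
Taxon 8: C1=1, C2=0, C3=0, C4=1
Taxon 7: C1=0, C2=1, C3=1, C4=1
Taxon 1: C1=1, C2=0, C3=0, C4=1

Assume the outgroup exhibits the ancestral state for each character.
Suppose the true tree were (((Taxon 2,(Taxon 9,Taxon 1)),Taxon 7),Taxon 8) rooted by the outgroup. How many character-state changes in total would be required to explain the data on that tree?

7

Map each character onto (((Taxon 2,(Taxon 9,Taxon 1)),Taxon 7),Taxon 8) (rooted by Taxon 0) and count the minimum state changes it requires (Fitch parsimony):
C1: 2; C2: 2; C3: 2; C4: 1.
Total tree length = 7.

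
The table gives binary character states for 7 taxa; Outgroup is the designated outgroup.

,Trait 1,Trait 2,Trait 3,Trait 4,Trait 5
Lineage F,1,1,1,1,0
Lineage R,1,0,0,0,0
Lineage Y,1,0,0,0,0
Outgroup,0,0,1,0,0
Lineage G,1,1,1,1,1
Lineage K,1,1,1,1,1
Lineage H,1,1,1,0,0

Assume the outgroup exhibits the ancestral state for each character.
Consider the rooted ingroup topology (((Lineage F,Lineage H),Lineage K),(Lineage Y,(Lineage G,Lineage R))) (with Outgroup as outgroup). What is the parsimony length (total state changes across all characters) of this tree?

10

Map each character onto (((Lineage F,Lineage H),Lineage K),(Lineage Y,(Lineage G,Lineage R))) (rooted by Outgroup) and count the minimum state changes it requires (Fitch parsimony):
Trait 1: 1; Trait 2: 2; Trait 3: 2; Trait 4: 3; Trait 5: 2.
Total tree length = 10.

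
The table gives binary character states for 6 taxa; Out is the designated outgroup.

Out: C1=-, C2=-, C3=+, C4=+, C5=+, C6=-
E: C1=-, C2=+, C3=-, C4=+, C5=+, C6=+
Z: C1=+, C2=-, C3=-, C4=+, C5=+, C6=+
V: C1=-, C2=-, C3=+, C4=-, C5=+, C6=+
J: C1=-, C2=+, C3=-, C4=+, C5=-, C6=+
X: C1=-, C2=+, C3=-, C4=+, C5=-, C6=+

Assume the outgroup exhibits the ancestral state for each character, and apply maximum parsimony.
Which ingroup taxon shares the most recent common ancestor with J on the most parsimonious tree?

X

Character polarity is set by the outgroup: the derived state is whichever differs from the outgroup's state, so for C3, C4, C5 the derived state is '-', and for the remaining characters it is '+'.
C1 (derived state '+') is unique to Z (autapomorphy; uninformative for grouping).
C2 (derived state '+') is shared by E, J, and X — a synapomorphy uniting that clade.
C3 (derived state '-') is shared by E, J, X, and Z — a synapomorphy uniting that clade.
C4 (derived state '-') is unique to V (autapomorphy; uninformative for grouping).
C5 (derived state '-') is shared by J and X — a synapomorphy uniting that clade.
All ingroup taxa share the derived state '+' for C6; it defines the ingroup but does not resolve relationships within it.
Most parsimonious ingroup topology: (((E,(J,X)),Z),V).
J and X form a cherry on this tree, so they are sister taxa.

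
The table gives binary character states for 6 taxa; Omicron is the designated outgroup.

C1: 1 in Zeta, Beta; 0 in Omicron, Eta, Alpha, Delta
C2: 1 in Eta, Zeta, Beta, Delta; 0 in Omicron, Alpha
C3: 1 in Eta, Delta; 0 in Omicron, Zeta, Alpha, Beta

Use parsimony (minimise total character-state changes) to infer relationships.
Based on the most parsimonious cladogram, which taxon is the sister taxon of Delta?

Eta

The outgroup has state '0' for every character, so '1' is the derived state throughout.
C1 (derived state '1') is shared by Beta and Zeta — a synapomorphy uniting that clade.
C2 (derived state '1') is shared by Beta, Delta, Eta, and Zeta — a synapomorphy uniting that clade.
C3: derived state '1' in Delta and Eta only — synapomorphy for {Delta, Eta}.
Most parsimonious ingroup topology: (((Eta,Delta),(Zeta,Beta)),Alpha).
Delta and Eta form a cherry on this tree, so they are sister taxa.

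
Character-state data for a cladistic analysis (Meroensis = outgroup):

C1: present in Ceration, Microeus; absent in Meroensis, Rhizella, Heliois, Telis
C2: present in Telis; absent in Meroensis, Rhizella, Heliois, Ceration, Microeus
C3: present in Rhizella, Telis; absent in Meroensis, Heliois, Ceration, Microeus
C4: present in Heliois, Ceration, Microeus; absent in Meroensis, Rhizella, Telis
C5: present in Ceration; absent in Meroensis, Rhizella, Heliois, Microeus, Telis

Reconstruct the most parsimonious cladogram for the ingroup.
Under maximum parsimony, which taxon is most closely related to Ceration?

Microeus

The outgroup has state 'absent' for every character, so 'present' is the derived state throughout.
Only Ceration and Microeus show the derived state 'present' for C1, supporting them as a clade.
C2: derived state 'present' in Telis only — an autapomorphy, so it tells us nothing about relationships among taxa.
Only Rhizella and Telis show the derived state 'present' for C3, supporting them as a clade.
C4: derived state 'present' in Ceration, Heliois, and Microeus only — synapomorphy for {Ceration, Heliois, Microeus}.
C5 (derived state 'present') is unique to Ceration (autapomorphy; uninformative for grouping).
Most parsimonious ingroup topology: ((Rhizella,Telis),(Heliois,(Ceration,Microeus))).
Ceration and Microeus form a cherry on this tree, so they are sister taxa.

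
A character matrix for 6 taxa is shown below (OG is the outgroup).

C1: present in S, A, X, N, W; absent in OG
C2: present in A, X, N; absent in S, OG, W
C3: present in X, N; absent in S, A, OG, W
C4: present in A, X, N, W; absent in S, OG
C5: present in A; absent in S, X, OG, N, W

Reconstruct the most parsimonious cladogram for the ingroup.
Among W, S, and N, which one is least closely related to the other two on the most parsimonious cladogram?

S

The outgroup has state 'absent' for every character, so 'present' is the derived state throughout.
All ingroup taxa share the derived state 'present' for C1; it defines the ingroup but does not resolve relationships within it.
C2: derived state 'present' in A, N, and X only — synapomorphy for {A, N, X}.
Only N and X show the derived state 'present' for C3, supporting them as a clade.
C4: derived state 'present' in A, N, W, and X only — synapomorphy for {A, N, W, X}.
C5 (derived state 'present') is unique to A (autapomorphy; uninformative for grouping).
Most parsimonious ingroup topology: (((A,(N,X)),W),S).
N and W share a more recent common ancestor with each other than either does with S, so S is the least closely related of the three.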